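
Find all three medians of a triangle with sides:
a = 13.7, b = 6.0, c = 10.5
Using m_x = ½√(2y² + 2z² - x²):
m_a = ½√(2·6.0² + 2·10.5² - 13.7²) = ½√104.81 = 5.119
m_b = ½√(2·13.7² + 2·10.5² - 6.0²) = ½√559.88 = 11.83
m_c = ½√(2·13.7² + 2·6.0² - 10.5²) = ½√337.13 = 9.181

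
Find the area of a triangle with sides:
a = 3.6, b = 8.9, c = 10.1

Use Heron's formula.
s = (a+b+c)/2 = (3.6+8.9+10.1)/2 = 11.3
A = √(s(s-a)(s-b)(s-c)) = √(11.3·7.7·2.4·1.2)
A = √250.589 = 15.83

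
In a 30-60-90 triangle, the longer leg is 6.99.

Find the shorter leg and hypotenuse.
In a 30-60-90 triangle, sides are in ratio 1 : √3 : 2.
Long leg = short leg·√3  →  short leg = 6.99/√3 = 4.036
Hypotenuse = 2·(short leg) = 2·6.99/√3 = 8.071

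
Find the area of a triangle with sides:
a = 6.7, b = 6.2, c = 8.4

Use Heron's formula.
s = (a+b+c)/2 = (6.7+6.2+8.4)/2 = 10.65
A = √(s(s-a)(s-b)(s-c)) = √(10.65·3.95·4.45·2.25)
A = √421.201 = 20.52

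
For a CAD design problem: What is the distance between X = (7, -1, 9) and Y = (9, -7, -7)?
d = √[(2)² + (-6)² + (-16)²] = √296 = 17.2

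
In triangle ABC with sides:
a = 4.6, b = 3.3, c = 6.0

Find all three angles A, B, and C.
By the law of cosines:
cos(A) = (b² + c² - a²)/(2bc) = 0.649747  →  A = 49.48°
cos(B) = (a² + c² - b²)/(2ac) = 0.838225  →  B = 33.05°
cos(C) = (a² + b² - c²)/(2ab) = -0.130105  →  C = 97.48°
Check: A + B + C = 180.0° ✓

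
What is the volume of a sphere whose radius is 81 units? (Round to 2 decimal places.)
Volume = (4/3) * pi * r³
Volume = (4/3) * pi * 81³
Volume = (4/3) * pi * 531441
Volume = 2226094.86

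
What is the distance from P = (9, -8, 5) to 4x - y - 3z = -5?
d = |4(9) + (-1)(-8) + (-3)(5) - (-5)| / √(4² + (-1)² + (-3)²) = 34/√26 = 6.668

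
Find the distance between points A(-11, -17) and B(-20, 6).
Using the distance formula: d = sqrt((x₂-x₁)² + (y₂-y₁)²)
dx = (-20) - (-11) = -9
dy = 6 - (-17) = 23
d = sqrt((-9)² + 23²) = sqrt(81 + 529) = sqrt(610) = 24.70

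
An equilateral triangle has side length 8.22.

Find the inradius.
For an equilateral triangle, r = s/(2√3) where s is the side.
r = 8.22/(2√3) = 8.22/3.464102 = 2.373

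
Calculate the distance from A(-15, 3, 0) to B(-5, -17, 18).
d = √[(10)² + (-20)² + (18)²] = √824 = 28.71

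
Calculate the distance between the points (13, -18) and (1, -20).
Using the distance formula: d = sqrt((x₂-x₁)² + (y₂-y₁)²)
dx = 1 - 13 = -12
dy = (-20) - (-18) = -2
d = sqrt((-12)² + (-2)²) = sqrt(144 + 4) = sqrt(148) = 12.17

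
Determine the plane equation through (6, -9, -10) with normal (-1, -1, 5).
d = n·P = (-1)(6) + (-1)(-9) + (5)(-10) = -47
Plane: -x - y + 5z = -47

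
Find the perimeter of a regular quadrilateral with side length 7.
Perimeter = number of sides * side length
Perimeter = 4 * 7
Perimeter = 28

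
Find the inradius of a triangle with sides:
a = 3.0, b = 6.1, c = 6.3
s = (a+b+c)/2 = (3.0+6.1+6.3)/2 = 7.7
Area = √(s(s-a)(s-b)(s-c)) = √(7.7·4.7·1.6·1.4) = 9.00364
r = Area/s = 9.00364/7.7 = 1.169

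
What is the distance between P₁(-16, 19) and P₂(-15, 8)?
Using the distance formula: d = sqrt((x₂-x₁)² + (y₂-y₁)²)
dx = (-15) - (-16) = 1
dy = 8 - 19 = -11
d = sqrt(1² + (-11)²) = sqrt(1 + 121) = sqrt(122) = 11.05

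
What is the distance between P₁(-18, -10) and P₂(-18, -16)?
Using the distance formula: d = sqrt((x₂-x₁)² + (y₂-y₁)²)
dx = (-18) - (-18) = 0
dy = (-16) - (-10) = -6
d = sqrt(0² + (-6)²) = sqrt(0 + 36) = sqrt(36) = 6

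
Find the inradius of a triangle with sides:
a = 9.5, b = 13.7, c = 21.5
s = (a+b+c)/2 = (9.5+13.7+21.5)/2 = 22.35
Area = √(s(s-a)(s-b)(s-c)) = √(22.35·12.85·8.65·0.85) = 45.9524
r = Area/s = 45.9524/22.35 = 2.056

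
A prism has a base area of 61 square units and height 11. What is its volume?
Volume = base area * height
Volume = 61 * 11
Volume = 671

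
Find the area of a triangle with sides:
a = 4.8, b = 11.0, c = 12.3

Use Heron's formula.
s = (a+b+c)/2 = (4.8+11.0+12.3)/2 = 14.05
A = √(s(s-a)(s-b)(s-c)) = √(14.05·9.25·3.05·1.75)
A = √693.675 = 26.34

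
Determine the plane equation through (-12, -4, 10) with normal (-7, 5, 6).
d = n·P = (-7)(-12) + (5)(-4) + (6)(10) = 124
Plane: -7x + 5y + 6z = 124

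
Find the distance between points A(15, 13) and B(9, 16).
Using the distance formula: d = sqrt((x₂-x₁)² + (y₂-y₁)²)
dx = 9 - 15 = -6
dy = 16 - 13 = 3
d = sqrt((-6)² + 3²) = sqrt(36 + 9) = sqrt(45) = 6.71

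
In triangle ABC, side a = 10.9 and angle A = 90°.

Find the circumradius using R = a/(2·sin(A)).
R = a/(2·sin(A)) = 10.9/(2·sin(90°))
R = 10.9/(2·1.000000) = 10.9/2.000000 = 5.45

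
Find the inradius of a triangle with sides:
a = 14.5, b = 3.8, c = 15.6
s = (a+b+c)/2 = (14.5+3.8+15.6)/2 = 16.95
Area = √(s(s-a)(s-b)(s-c)) = √(16.95·2.45·13.15·1.35) = 27.1517
r = Area/s = 27.1517/16.95 = 1.602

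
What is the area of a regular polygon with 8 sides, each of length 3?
For a regular 8-gon with side length s = 3:
Apothem a = s / (2*tan(pi/8)) = 3 / (2*tan(pi/8)) ≈ 3.6213
Perimeter P = 8 * 3 = 24
Area = (1/2) * P * a = (1/2) * 24 * 3.6213 = 43.46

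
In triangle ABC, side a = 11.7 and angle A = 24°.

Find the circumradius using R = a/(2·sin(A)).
R = a/(2·sin(A)) = 11.7/(2·sin(24°))
R = 11.7/(2·0.406737) = 11.7/0.813473 = 14.38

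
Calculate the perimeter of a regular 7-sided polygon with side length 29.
Perimeter = number of sides * side length
Perimeter = 7 * 29
Perimeter = 203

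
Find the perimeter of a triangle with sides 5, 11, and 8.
Perimeter = sum of all sides
Perimeter = 5 + 11 + 8
Perimeter = 24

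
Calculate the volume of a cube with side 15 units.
Volume = s³
Volume = 15³
Volume = 3375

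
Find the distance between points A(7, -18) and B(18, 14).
Using the distance formula: d = sqrt((x₂-x₁)² + (y₂-y₁)²)
dx = 18 - 7 = 11
dy = 14 - (-18) = 32
d = sqrt(11² + 32²) = sqrt(121 + 1024) = sqrt(1145) = 33.84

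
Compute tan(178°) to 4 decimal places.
tan(178 degrees) = -0.0349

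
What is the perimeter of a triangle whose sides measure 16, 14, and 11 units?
Perimeter = sum of all sides
Perimeter = 16 + 14 + 11
Perimeter = 41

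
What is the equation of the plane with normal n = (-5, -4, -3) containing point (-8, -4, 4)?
d = n·P = (-5)(-8) + (-4)(-4) + (-3)(4) = 44
Plane: -5x - 4y - 3z = 44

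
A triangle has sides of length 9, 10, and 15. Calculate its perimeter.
Perimeter = sum of all sides
Perimeter = 9 + 10 + 15
Perimeter = 34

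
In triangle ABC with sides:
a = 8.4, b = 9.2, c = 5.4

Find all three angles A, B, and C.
By the law of cosines:
cos(A) = (b² + c² - a²)/(2bc) = 0.435185  →  A = 64.2°
cos(B) = (a² + c² - b²)/(2ac) = 0.166226  →  B = 80.43°
cos(C) = (a² + b² - c²)/(2ab) = 0.815476  →  C = 35.37°
Check: A + B + C = 180.0° ✓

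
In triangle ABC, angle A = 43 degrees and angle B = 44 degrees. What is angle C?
Sum of angles in a triangle = 180 degrees
Third angle = 180 - 43 - 44
Third angle = 93 degrees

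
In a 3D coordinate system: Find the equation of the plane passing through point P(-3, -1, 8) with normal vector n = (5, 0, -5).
d = n·P = (5)(-3) + (0)(-1) + (-5)(8) = -55
Plane: 5x - 5z = -55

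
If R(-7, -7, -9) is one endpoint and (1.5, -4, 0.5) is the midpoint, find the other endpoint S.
S = (2×1.5 - (-7), 2×(-4) - (-7), 2×0.5 - (-9)) = (10, -1, 10)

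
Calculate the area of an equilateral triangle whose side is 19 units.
Area = (sqrt(3)/4) * s²
Area = (sqrt(3)/4) * 19²
Area = (sqrt(3)/4) * 361
Area = 156.32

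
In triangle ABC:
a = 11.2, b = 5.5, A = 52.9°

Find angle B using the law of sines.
sin(B)/b = sin(A)/a
sin(B) = b·sin(A)/a = 5.5·sin(52.9°)/11.2 = 0.391671
B = arcsin(0.391671) = 23.06°  (b ≤ a, so B ≤ A and the acute solution is unique)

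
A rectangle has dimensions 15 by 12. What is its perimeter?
Perimeter = 2 * (length + width)
Perimeter = 2 * (15 + 12)
Perimeter = 2 * 27
Perimeter = 54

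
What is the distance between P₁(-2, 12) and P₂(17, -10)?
Using the distance formula: d = sqrt((x₂-x₁)² + (y₂-y₁)²)
dx = 17 - (-2) = 19
dy = (-10) - 12 = -22
d = sqrt(19² + (-22)²) = sqrt(361 + 484) = sqrt(845) = 29.07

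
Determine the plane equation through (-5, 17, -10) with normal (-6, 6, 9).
d = n·P = (-6)(-5) + (6)(17) + (9)(-10) = 42
Plane: -6x + 6y + 9z = 42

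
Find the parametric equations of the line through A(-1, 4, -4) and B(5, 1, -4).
Direction vector d = B - A = (6, -3, 0)
x = -1 + 6t, y = 4 - 3t, z = -4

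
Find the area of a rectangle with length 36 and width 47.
Area = length * width
Area = 36 * 47
Area = 1692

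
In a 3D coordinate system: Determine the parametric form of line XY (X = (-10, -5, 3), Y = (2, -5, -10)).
Direction vector d = Y - X = (12, 0, -13)
x = -10 + 12t, y = -5, z = 3 - 13t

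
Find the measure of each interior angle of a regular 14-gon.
Interior angle of a regular n-gon = (n-2)*180/n
Interior angle = (14-2)*180/14
Interior angle = 12*180/14
Interior angle = 2160/14
Interior angle = 154.29 degrees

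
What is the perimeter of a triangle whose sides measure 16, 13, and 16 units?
Perimeter = sum of all sides
Perimeter = 16 + 13 + 16
Perimeter = 45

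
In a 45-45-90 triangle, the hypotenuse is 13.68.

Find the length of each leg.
In a 45-45-90 triangle, hypotenuse = leg·√2  →  leg = hypotenuse/√2
leg = 13.68/√2 = 9.673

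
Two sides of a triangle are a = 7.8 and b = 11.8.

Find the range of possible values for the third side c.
By the triangle inequality: |a - b| < c < a + b
|7.8 - 11.8| < c < 7.8 + 11.8
4 < c < 19.6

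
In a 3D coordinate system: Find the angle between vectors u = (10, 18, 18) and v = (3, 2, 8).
u·v = 210, |u|² = 748, |v|² = 77
cos θ = 210/√57596 ≈ 0.875
θ ≈ 28.95°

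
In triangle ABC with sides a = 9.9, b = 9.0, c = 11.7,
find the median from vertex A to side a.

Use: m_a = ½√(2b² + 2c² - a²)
m_a = ½√(2·9.0² + 2·11.7² - 9.9²)
m_a = ½√(162 + 273.78 - 98.01) = ½√337.77 = 9.189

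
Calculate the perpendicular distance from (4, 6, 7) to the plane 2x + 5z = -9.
d = |2(4) + 0(6) + 5(7) - (-9)| / √(2² + 0² + 5²) = 52/√29 = 9.656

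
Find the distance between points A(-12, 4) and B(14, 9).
Using the distance formula: d = sqrt((x₂-x₁)² + (y₂-y₁)²)
dx = 14 - (-12) = 26
dy = 9 - 4 = 5
d = sqrt(26² + 5²) = sqrt(676 + 25) = sqrt(701) = 26.48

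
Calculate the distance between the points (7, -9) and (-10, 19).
Using the distance formula: d = sqrt((x₂-x₁)² + (y₂-y₁)²)
dx = (-10) - 7 = -17
dy = 19 - (-9) = 28
d = sqrt((-17)² + 28²) = sqrt(289 + 784) = sqrt(1073) = 32.76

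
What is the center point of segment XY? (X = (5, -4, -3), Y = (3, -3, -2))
Midpoint = ((5+3)/2, (-4-3)/2, (-3-2)/2) = (4, -3.5, -2.5)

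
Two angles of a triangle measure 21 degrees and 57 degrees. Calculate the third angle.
Sum of angles in a triangle = 180 degrees
Third angle = 180 - 21 - 57
Third angle = 102 degrees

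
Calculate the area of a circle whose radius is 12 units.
Area = pi * r²
Area = pi * 12²
Area = pi * 144
Area = 452.39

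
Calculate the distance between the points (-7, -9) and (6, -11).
Using the distance formula: d = sqrt((x₂-x₁)² + (y₂-y₁)²)
dx = 6 - (-7) = 13
dy = (-11) - (-9) = -2
d = sqrt(13² + (-2)²) = sqrt(169 + 4) = sqrt(173) = 13.15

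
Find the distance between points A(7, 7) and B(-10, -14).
Using the distance formula: d = sqrt((x₂-x₁)² + (y₂-y₁)²)
dx = (-10) - 7 = -17
dy = (-14) - 7 = -21
d = sqrt((-17)² + (-21)²) = sqrt(289 + 441) = sqrt(730) = 27.02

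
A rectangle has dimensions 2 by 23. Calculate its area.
Area = length * width
Area = 2 * 23
Area = 46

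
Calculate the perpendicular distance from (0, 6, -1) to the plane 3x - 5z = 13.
d = |3(0) + 0(6) + (-5)(-1) - (13)| / √(3² + 0² + (-5)²) = 8/√34 = 1.372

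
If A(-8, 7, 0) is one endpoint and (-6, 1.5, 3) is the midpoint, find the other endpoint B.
B = (2×(-6) - (-8), 2×1.5 - 7, 2×3 - 0) = (-4, -4, 6)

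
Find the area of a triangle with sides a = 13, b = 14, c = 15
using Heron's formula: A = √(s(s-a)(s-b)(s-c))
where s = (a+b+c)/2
s = (13+14+15)/2 = 21
A = √(21·8·7·6) = √7056 = 84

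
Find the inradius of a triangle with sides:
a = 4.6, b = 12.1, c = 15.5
s = (a+b+c)/2 = (4.6+12.1+15.5)/2 = 16.1
Area = √(s(s-a)(s-b)(s-c)) = √(16.1·11.5·4·0.6) = 21.0798
r = Area/s = 21.0798/16.1 = 1.309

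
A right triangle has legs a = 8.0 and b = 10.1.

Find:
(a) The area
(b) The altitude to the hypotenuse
(a) Area = ½ab = ½·8.0·10.1 = 40.4
(b) Hypotenuse c = √(8.0² + 10.1²) = √166.01 = 12.8845
    Area = ½·c·h_c  →  h_c = 2·Area/c = 2·40.4/12.8845 = 6.271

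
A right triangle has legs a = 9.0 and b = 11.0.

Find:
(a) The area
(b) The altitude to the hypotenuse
(a) Area = ½ab = ½·9.0·11.0 = 49.5
(b) Hypotenuse c = √(9.0² + 11.0²) = √202 = 14.2127
    Area = ½·c·h_c  →  h_c = 2·Area/c = 2·49.5/14.2127 = 6.966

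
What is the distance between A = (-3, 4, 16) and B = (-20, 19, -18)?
d = √[(-17)² + (15)² + (-34)²] = √1670 = 40.87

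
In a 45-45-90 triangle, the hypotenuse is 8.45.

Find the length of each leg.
In a 45-45-90 triangle, hypotenuse = leg·√2  →  leg = hypotenuse/√2
leg = 8.45/√2 = 5.975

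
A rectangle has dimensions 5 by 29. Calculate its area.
Area = length * width
Area = 5 * 29
Area = 145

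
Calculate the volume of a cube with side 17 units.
Volume = s³
Volume = 17³
Volume = 4913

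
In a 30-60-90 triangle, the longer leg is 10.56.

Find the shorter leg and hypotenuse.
In a 30-60-90 triangle, sides are in ratio 1 : √3 : 2.
Long leg = short leg·√3  →  short leg = 10.56/√3 = 6.097
Hypotenuse = 2·(short leg) = 2·10.56/√3 = 12.19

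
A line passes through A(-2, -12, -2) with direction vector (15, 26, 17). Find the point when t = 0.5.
P(0.5) = (-2 + 15(0.5), -12 + 26(0.5), -2 + 17(0.5)) = (5.5, 1, 6.5)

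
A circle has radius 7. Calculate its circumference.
Circumference = 2 * pi * r
Circumference = 2 * pi * 7
Circumference = 43.98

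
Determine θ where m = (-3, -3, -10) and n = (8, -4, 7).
m·n = -82, |m|² = 118, |n|² = 129
cos θ = -82/√15222 ≈ -0.6646
θ ≈ 131.7°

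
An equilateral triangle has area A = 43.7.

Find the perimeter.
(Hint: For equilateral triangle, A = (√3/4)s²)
A = (√3/4)s²  →  s² = 4A/√3 = 4·43.7/√3 = 100.921
s = 10.0459
Perimeter = 3s = 30.14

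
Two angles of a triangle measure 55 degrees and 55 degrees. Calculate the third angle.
Sum of angles in a triangle = 180 degrees
Third angle = 180 - 55 - 55
Third angle = 70 degrees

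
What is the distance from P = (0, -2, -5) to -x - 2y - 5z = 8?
d = |(-1)(0) + (-2)(-2) + (-5)(-5) - (8)| / √((-1)² + (-2)² + (-5)²) = 21/√30 = 3.834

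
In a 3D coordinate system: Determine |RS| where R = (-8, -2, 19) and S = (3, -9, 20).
d = √[(11)² + (-7)² + (1)²] = √171 = 13.08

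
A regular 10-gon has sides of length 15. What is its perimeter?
Perimeter = number of sides * side length
Perimeter = 10 * 15
Perimeter = 150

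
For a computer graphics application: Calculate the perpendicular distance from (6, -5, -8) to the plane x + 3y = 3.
d = |1(6) + 3(-5) + 0(-8) - (3)| / √(1² + 3² + 0²) = 12/√10 = 3.795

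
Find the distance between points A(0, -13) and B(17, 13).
Using the distance formula: d = sqrt((x₂-x₁)² + (y₂-y₁)²)
dx = 17 - 0 = 17
dy = 13 - (-13) = 26
d = sqrt(17² + 26²) = sqrt(289 + 676) = sqrt(965) = 31.06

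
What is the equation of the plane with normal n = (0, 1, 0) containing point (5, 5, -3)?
d = n·P = (0)(5) + (1)(5) + (0)(-3) = 5
Plane: y = 5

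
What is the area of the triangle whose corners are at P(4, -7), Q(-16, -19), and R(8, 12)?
Using the coordinate formula: Area = (1/2)|x₁(y₂-y₃) + x₂(y₃-y₁) + x₃(y₁-y₂)|
Area = (1/2)|4((-19)-12) + (-16)(12-(-7)) + 8((-7)-(-19))|
Area = (1/2)|4*(-31) + (-16)*19 + 8*12|
Area = (1/2)|(-124) + (-304) + 96|
Area = (1/2)*332 = 166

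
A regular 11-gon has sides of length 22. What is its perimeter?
Perimeter = number of sides * side length
Perimeter = 11 * 22
Perimeter = 242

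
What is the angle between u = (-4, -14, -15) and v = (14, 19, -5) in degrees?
u·v = -247, |u|² = 437, |v|² = 582
cos θ = -247/√254334 ≈ -0.4898
θ ≈ 119.3°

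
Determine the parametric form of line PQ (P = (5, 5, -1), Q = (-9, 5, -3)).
Direction vector d = Q - P = (-14, 0, -2)
x = 5 - 14t, y = 5, z = -1 - 2t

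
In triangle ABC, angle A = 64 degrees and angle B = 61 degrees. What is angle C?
Sum of angles in a triangle = 180 degrees
Third angle = 180 - 64 - 61
Third angle = 55 degrees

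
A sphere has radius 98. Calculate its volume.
Volume = (4/3) * pi * r³
Volume = (4/3) * pi * 98³
Volume = (4/3) * pi * 941192
Volume = 3942455.83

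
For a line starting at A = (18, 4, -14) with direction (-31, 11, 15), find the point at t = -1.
P(-1) = (18 + (-31)(-1), 4 + 11(-1), -14 + 15(-1)) = (49, -7, -29)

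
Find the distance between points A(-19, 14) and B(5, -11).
Using the distance formula: d = sqrt((x₂-x₁)² + (y₂-y₁)²)
dx = 5 - (-19) = 24
dy = (-11) - 14 = -25
d = sqrt(24² + (-25)²) = sqrt(576 + 625) = sqrt(1201) = 34.66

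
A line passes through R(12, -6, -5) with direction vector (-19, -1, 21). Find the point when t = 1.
P(1) = (12 + (-19)(1), -6 + (-1)(1), -5 + 21(1)) = (-7, -7, 16)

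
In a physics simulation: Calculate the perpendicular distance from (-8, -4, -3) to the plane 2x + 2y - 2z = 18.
d = |2(-8) + 2(-4) + (-2)(-3) - (18)| / √(2² + 2² + (-2)²) = 36/√12 = 10.39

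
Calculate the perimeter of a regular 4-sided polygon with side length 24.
Perimeter = number of sides * side length
Perimeter = 4 * 24
Perimeter = 96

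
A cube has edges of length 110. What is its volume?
Volume = s³
Volume = 110³
Volume = 1331000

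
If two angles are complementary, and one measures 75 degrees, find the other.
Complementary angles sum to 90 degrees.
Other angle = 90 - 75
Other angle = 15 degrees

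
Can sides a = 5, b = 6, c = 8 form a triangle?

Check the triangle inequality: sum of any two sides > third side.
Yes, triangle inequality satisfied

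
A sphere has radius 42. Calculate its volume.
Volume = (4/3) * pi * r³
Volume = (4/3) * pi * 42³
Volume = (4/3) * pi * 74088
Volume = 310339.09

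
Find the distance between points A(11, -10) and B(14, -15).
Using the distance formula: d = sqrt((x₂-x₁)² + (y₂-y₁)²)
dx = 14 - 11 = 3
dy = (-15) - (-10) = -5
d = sqrt(3² + (-5)²) = sqrt(9 + 25) = sqrt(34) = 5.83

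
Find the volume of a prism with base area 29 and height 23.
Volume = base area * height
Volume = 29 * 23
Volume = 667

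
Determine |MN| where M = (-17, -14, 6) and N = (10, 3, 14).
d = √[(27)² + (17)² + (8)²] = √1082 = 32.89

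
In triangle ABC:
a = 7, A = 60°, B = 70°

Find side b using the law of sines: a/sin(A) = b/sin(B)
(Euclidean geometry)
b = a·sin(B)/sin(A) = 7·sin(70°)/sin(60°)
b = 7·0.939693/0.866025 = 7.595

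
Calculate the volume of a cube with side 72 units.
Volume = s³
Volume = 72³
Volume = 373248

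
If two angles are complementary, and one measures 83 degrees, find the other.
Complementary angles sum to 90 degrees.
Other angle = 90 - 83
Other angle = 7 degrees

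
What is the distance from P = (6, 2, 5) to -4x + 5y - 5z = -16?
d = |(-4)(6) + 5(2) + (-5)(5) - (-16)| / √((-4)² + 5² + (-5)²) = 23/√66 = 2.831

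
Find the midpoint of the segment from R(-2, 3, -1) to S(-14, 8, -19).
Midpoint = ((-2-14)/2, (3+8)/2, (-1-19)/2) = (-8, 5.5, -10)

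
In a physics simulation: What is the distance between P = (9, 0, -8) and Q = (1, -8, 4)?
d = √[(-8)² + (-8)² + (12)²] = √272 = 16.49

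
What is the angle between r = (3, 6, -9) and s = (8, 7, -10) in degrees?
r·s = 156, |r|² = 126, |s|² = 213
cos θ = 156/√26838 ≈ 0.9522
θ ≈ 17.78°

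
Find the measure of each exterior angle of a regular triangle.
Exterior angle of a regular n-gon = 360/n
Exterior angle = 360/3
Exterior angle = 120 degrees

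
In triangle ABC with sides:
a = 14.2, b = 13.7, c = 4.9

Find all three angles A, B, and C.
By the law of cosines:
cos(A) = (b² + c² - a²)/(2bc) = 0.074929  →  A = 85.7°
cos(B) = (a² + c² - b²)/(2ac) = 0.272780  →  B = 74.17°
cos(C) = (a² + b² - c²)/(2ab) = 0.938933  →  C = 20.13°
Check: A + B + C = 180.0° ✓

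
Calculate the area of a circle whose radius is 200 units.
Area = pi * r²
Area = pi * 200²
Area = pi * 40000
Area = 125663.71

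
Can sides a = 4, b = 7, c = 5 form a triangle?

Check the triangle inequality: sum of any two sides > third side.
Yes, triangle inequality satisfied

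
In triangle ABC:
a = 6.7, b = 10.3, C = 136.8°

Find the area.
Using A = ½ab·sin(C):
A = ½·6.7·10.3·sin(136.8°) = ½·69.01·0.684547 = 23.62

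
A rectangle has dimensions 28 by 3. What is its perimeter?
Perimeter = 2 * (length + width)
Perimeter = 2 * (28 + 3)
Perimeter = 2 * 31
Perimeter = 62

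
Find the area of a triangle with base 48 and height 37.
Area = (1/2) * base * height
Area = (1/2) * 48 * 37
Area = 888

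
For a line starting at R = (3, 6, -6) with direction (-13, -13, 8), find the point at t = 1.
P(1) = (3 + (-13)(1), 6 + (-13)(1), -6 + 8(1)) = (-10, -7, 2)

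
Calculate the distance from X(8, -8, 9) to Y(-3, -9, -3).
d = √[(-11)² + (-1)² + (-12)²] = √266 = 16.31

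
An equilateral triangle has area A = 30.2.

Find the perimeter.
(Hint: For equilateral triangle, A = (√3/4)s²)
A = (√3/4)s²  →  s² = 4A/√3 = 4·30.2/√3 = 69.7439
s = 8.35128
Perimeter = 3s = 25.05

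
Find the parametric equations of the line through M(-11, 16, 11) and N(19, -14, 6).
Direction vector d = N - M = (30, -30, -5)
x = -11 + 30t, y = 16 - 30t, z = 11 - 5t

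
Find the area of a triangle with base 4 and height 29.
Area = (1/2) * base * height
Area = (1/2) * 4 * 29
Area = 58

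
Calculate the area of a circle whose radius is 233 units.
Area = pi * r²
Area = pi * 233²
Area = pi * 54289
Area = 170553.92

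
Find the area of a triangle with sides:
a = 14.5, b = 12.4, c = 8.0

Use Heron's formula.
s = (a+b+c)/2 = (14.5+12.4+8.0)/2 = 17.45
A = √(s(s-a)(s-b)(s-c)) = √(17.45·2.95·5.05·9.45)
A = √2456.63 = 49.56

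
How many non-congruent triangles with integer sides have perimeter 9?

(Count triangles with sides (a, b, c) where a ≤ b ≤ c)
With a ≤ b ≤ c and a + b + c = 9, the triangle inequality a + b > c gives c < 9/2, so c ≤ 4.
Iterate a from 1 to ⌊p/3⌋ = 3; for each a, b ranges from a to ⌊(p−a)/2⌋ with c = p − a − b, keeping only c ≥ b.
Triples: (1, 4, 4), (2, 3, 4), (3, 3, 3)
Count = 3 triangles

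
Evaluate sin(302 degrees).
sin(302 degrees) = -0.848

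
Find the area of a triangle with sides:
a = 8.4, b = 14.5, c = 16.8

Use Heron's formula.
s = (a+b+c)/2 = (8.4+14.5+16.8)/2 = 19.85
A = √(s(s-a)(s-b)(s-c)) = √(19.85·11.45·5.35·3.05)
A = √3708.68 = 60.9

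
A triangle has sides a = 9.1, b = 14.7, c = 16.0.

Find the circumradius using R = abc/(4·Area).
s = (a+b+c)/2 = 19.9
Area = √(s(s-a)(s-b)(s-c)) = √(19.9·10.8·5.2·3.9) = 66.0195
R = abc/(4·Area) = (9.1·14.7·16.0)/(4·66.0195) = 2140.32/264.078 = 8.105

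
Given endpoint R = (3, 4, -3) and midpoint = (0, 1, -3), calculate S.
S = (2×0 - 3, 2×1 - 4, 2×(-3) - (-3)) = (-3, -2, -3)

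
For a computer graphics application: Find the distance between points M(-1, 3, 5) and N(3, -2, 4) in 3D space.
d = √[(4)² + (-5)² + (-1)²] = √42 = 6.481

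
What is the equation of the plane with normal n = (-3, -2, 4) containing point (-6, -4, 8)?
d = n·P = (-3)(-6) + (-2)(-4) + (4)(8) = 58
Plane: -3x - 2y + 4z = 58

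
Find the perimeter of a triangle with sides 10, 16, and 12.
Perimeter = sum of all sides
Perimeter = 10 + 16 + 12
Perimeter = 38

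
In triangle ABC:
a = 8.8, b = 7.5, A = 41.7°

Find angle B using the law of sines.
sin(B)/b = sin(A)/a
sin(B) = b·sin(A)/a = 7.5·sin(41.7°)/8.8 = 0.566958
B = arcsin(0.566958) = 34.54°  (b ≤ a, so B ≤ A and the acute solution is unique)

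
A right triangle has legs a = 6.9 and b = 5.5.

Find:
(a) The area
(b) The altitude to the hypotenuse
(a) Area = ½ab = ½·6.9·5.5 = 18.975
(b) Hypotenuse c = √(6.9² + 5.5²) = √77.86 = 8.82383
    Area = ½·c·h_c  →  h_c = 2·Area/c = 2·18.975/8.82383 = 4.301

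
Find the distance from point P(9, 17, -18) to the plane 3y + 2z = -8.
d = |0(9) + 3(17) + 2(-18) - (-8)| / √(0² + 3² + 2²) = 23/√13 = 6.379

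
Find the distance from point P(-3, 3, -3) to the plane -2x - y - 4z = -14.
d = |(-2)(-3) + (-1)(3) + (-4)(-3) - (-14)| / √((-2)² + (-1)² + (-4)²) = 29/√21 = 6.328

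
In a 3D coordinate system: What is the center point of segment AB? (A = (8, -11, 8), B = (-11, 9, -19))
Midpoint = ((8-11)/2, (-11+9)/2, (8-19)/2) = (-1.5, -1, -5.5)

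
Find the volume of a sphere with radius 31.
Volume = (4/3) * pi * r³
Volume = (4/3) * pi * 31³
Volume = (4/3) * pi * 29791
Volume = 124788.25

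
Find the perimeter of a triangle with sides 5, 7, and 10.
Perimeter = sum of all sides
Perimeter = 5 + 7 + 10
Perimeter = 22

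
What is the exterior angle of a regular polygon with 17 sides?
Exterior angle of a regular n-gon = 360/n
Exterior angle = 360/17
Exterior angle = 21.18 degrees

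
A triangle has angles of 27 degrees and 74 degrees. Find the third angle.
Sum of angles in a triangle = 180 degrees
Third angle = 180 - 27 - 74
Third angle = 79 degrees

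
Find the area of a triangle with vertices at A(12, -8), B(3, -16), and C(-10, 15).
Using the coordinate formula: Area = (1/2)|x₁(y₂-y₃) + x₂(y₃-y₁) + x₃(y₁-y₂)|
Area = (1/2)|12((-16)-15) + 3(15-(-8)) + (-10)((-8)-(-16))|
Area = (1/2)|12*(-31) + 3*23 + (-10)*8|
Area = (1/2)|(-372) + 69 + (-80)|
Area = (1/2)*383 = 191.50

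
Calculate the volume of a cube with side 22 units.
Volume = s³
Volume = 22³
Volume = 10648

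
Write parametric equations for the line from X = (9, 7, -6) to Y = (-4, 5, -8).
Direction vector d = Y - X = (-13, -2, -2)
x = 9 - 13t, y = 7 - 2t, z = -6 - 2t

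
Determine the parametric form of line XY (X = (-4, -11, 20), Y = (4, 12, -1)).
Direction vector d = Y - X = (8, 23, -21)
x = -4 + 8t, y = -11 + 23t, z = 20 - 21t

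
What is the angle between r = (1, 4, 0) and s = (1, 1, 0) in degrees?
r·s = 5, |r|² = 17, |s|² = 2
cos θ = 5/√34 ≈ 0.8575
θ ≈ 30.96°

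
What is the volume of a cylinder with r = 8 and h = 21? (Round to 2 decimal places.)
Volume = pi * r² * h
Volume = pi * 8² * 21
Volume = pi * 64 * 21
Volume = pi * 1344
Volume = 4222.30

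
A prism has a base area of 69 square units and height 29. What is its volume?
Volume = base area * height
Volume = 69 * 29
Volume = 2001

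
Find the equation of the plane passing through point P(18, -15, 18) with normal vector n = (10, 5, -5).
d = n·P = (10)(18) + (5)(-15) + (-5)(18) = 15
Plane: 10x + 5y - 5z = 15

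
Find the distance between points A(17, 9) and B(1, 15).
Using the distance formula: d = sqrt((x₂-x₁)² + (y₂-y₁)²)
dx = 1 - 17 = -16
dy = 15 - 9 = 6
d = sqrt((-16)² + 6²) = sqrt(256 + 36) = sqrt(292) = 17.09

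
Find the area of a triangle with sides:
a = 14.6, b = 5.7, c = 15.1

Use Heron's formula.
s = (a+b+c)/2 = (14.6+5.7+15.1)/2 = 17.7
A = √(s(s-a)(s-b)(s-c)) = √(17.7·3.1·12·2.6)
A = √1711.94 = 41.38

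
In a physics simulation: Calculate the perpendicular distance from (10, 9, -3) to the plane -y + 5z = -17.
d = |0(10) + (-1)(9) + 5(-3) - (-17)| / √(0² + (-1)² + 5²) = 7/√26 = 1.373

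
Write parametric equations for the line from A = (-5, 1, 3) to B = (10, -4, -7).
Direction vector d = B - A = (15, -5, -10)
x = -5 + 15t, y = 1 - 5t, z = 3 - 10t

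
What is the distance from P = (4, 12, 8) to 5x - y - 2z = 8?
d = |5(4) + (-1)(12) + (-2)(8) - (8)| / √(5² + (-1)² + (-2)²) = 16/√30 = 2.921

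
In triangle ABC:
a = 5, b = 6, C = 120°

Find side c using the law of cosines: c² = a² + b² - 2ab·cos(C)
c² = 5² + 6² - 2·5·6·cos(120°)
c² = 25 + 36 - 60·-0.5000 = 91
c = √91 = 9.539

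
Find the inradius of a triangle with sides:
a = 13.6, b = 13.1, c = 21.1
s = (a+b+c)/2 = (13.6+13.1+21.1)/2 = 23.9
Area = √(s(s-a)(s-b)(s-c)) = √(23.9·10.3·10.8·2.8) = 86.2797
r = Area/s = 86.2797/23.9 = 3.61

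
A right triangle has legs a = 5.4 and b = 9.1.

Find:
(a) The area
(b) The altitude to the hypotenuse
(a) Area = ½ab = ½·5.4·9.1 = 24.57
(b) Hypotenuse c = √(5.4² + 9.1²) = √111.97 = 10.5816
    Area = ½·c·h_c  →  h_c = 2·Area/c = 2·24.57/10.5816 = 4.644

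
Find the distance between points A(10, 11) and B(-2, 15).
Using the distance formula: d = sqrt((x₂-x₁)² + (y₂-y₁)²)
dx = (-2) - 10 = -12
dy = 15 - 11 = 4
d = sqrt((-12)² + 4²) = sqrt(144 + 16) = sqrt(160) = 12.65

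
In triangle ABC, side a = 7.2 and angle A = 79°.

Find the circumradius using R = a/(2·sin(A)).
R = a/(2·sin(A)) = 7.2/(2·sin(79°))
R = 7.2/(2·0.981627) = 7.2/1.963254 = 3.667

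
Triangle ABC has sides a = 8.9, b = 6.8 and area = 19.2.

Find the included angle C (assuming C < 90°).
Area = ½ab·sin(C)  →  sin(C) = 2·Area/(ab)
sin(C) = 2·19.2/(8.9·6.8) = 0.634501
C = arcsin(0.634501) = 39.38°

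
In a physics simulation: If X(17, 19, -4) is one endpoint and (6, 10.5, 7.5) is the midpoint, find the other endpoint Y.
Y = (2×6 - 17, 2×10.5 - 19, 2×7.5 - (-4)) = (-5, 2, 19)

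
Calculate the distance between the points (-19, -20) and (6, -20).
Using the distance formula: d = sqrt((x₂-x₁)² + (y₂-y₁)²)
dx = 6 - (-19) = 25
dy = (-20) - (-20) = 0
d = sqrt(25² + 0²) = sqrt(625 + 0) = sqrt(625) = 25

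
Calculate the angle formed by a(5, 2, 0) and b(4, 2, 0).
a·b = 24, |a|² = 29, |b|² = 20
cos θ = 24/√580 ≈ 0.9965
θ ≈ 4.764°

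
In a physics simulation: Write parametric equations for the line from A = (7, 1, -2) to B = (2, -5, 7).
Direction vector d = B - A = (-5, -6, 9)
x = 7 - 5t, y = 1 - 6t, z = -2 + 9t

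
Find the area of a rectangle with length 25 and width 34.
Area = length * width
Area = 25 * 34
Area = 850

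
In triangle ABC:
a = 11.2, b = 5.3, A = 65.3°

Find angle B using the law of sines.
sin(B)/b = sin(A)/a
sin(B) = b·sin(A)/a = 5.3·sin(65.3°)/11.2 = 0.429919
B = arcsin(0.429919) = 25.46°  (b ≤ a, so B ≤ A and the acute solution is unique)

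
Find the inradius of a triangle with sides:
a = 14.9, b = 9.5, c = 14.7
s = (a+b+c)/2 = (14.9+9.5+14.7)/2 = 19.55
Area = √(s(s-a)(s-b)(s-c)) = √(19.55·4.65·10.05·4.85) = 66.5662
r = Area/s = 66.5662/19.55 = 3.405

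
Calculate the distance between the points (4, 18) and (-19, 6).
Using the distance formula: d = sqrt((x₂-x₁)² + (y₂-y₁)²)
dx = (-19) - 4 = -23
dy = 6 - 18 = -12
d = sqrt((-23)² + (-12)²) = sqrt(529 + 144) = sqrt(673) = 25.94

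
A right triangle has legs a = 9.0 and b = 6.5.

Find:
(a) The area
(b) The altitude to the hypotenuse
(a) Area = ½ab = ½·9.0·6.5 = 29.25
(b) Hypotenuse c = √(9.0² + 6.5²) = √123.25 = 11.1018
    Area = ½·c·h_c  →  h_c = 2·Area/c = 2·29.25/11.1018 = 5.269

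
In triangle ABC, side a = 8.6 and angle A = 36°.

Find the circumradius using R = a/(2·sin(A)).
R = a/(2·sin(A)) = 8.6/(2·sin(36°))
R = 8.6/(2·0.587785) = 8.6/1.175571 = 7.316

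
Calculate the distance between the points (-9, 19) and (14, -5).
Using the distance formula: d = sqrt((x₂-x₁)² + (y₂-y₁)²)
dx = 14 - (-9) = 23
dy = (-5) - 19 = -24
d = sqrt(23² + (-24)²) = sqrt(529 + 576) = sqrt(1105) = 33.24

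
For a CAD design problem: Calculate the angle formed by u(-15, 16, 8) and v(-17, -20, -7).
u·v = -121, |u|² = 545, |v|² = 738
cos θ = -121/√402210 ≈ -0.1908
θ ≈ 101.0°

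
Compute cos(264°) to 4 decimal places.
cos(264 degrees) = -0.1045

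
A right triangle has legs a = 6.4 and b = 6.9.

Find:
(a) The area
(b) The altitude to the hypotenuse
(a) Area = ½ab = ½·6.4·6.9 = 22.08
(b) Hypotenuse c = √(6.4² + 6.9²) = √88.57 = 9.41116
    Area = ½·c·h_c  →  h_c = 2·Area/c = 2·22.08/9.41116 = 4.692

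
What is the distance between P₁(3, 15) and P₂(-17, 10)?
Using the distance formula: d = sqrt((x₂-x₁)² + (y₂-y₁)²)
dx = (-17) - 3 = -20
dy = 10 - 15 = -5
d = sqrt((-20)² + (-5)²) = sqrt(400 + 25) = sqrt(425) = 20.62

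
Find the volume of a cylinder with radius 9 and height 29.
Volume = pi * r² * h
Volume = pi * 9² * 29
Volume = pi * 81 * 29
Volume = pi * 2349
Volume = 7379.60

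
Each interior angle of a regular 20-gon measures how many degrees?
Interior angle of a regular n-gon = (n-2)*180/n
Interior angle = (20-2)*180/20
Interior angle = 18*180/20
Interior angle = 3240/20
Interior angle = 162 degrees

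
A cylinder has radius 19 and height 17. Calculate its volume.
Volume = pi * r² * h
Volume = pi * 19² * 17
Volume = pi * 361 * 17
Volume = pi * 6137
Volume = 19279.95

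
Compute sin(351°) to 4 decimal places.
sin(351 degrees) = -0.1564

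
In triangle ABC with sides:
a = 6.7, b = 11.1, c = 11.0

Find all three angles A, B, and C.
By the law of cosines:
cos(A) = (b² + c² - a²)/(2bc) = 0.816216  →  A = 35.29°
cos(B) = (a² + c² - b²)/(2ac) = 0.289552  →  B = 73.17°
cos(C) = (a² + b² - c²)/(2ab) = 0.316660  →  C = 71.54°
Check: A + B + C = 180.0° ✓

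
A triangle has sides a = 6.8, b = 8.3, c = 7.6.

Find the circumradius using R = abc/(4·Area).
s = (a+b+c)/2 = 11.35
Area = √(s(s-a)(s-b)(s-c)) = √(11.35·4.55·3.05·3.75) = 24.3035
R = abc/(4·Area) = (6.8·8.3·7.6)/(4·24.3035) = 428.944/97.214 = 4.412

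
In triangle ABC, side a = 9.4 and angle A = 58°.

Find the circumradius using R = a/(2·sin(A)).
R = a/(2·sin(A)) = 9.4/(2·sin(58°))
R = 9.4/(2·0.848048) = 9.4/1.696096 = 5.542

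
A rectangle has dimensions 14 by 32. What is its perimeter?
Perimeter = 2 * (length + width)
Perimeter = 2 * (14 + 32)
Perimeter = 2 * 46
Perimeter = 92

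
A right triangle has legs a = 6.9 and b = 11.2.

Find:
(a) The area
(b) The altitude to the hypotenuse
(a) Area = ½ab = ½·6.9·11.2 = 38.64
(b) Hypotenuse c = √(6.9² + 11.2²) = √173.05 = 13.1548
    Area = ½·c·h_c  →  h_c = 2·Area/c = 2·38.64/13.1548 = 5.875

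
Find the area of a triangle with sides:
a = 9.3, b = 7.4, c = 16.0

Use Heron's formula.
s = (a+b+c)/2 = (9.3+7.4+16.0)/2 = 16.35
A = √(s(s-a)(s-b)(s-c)) = √(16.35·7.05·8.95·0.35)
A = √361.075 = 19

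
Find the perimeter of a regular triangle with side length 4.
Perimeter = number of sides * side length
Perimeter = 3 * 4
Perimeter = 12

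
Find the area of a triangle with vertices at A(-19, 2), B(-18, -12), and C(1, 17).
Using the coordinate formula: Area = (1/2)|x₁(y₂-y₃) + x₂(y₃-y₁) + x₃(y₁-y₂)|
Area = (1/2)|(-19)((-12)-17) + (-18)(17-2) + 1(2-(-12))|
Area = (1/2)|(-19)*(-29) + (-18)*15 + 1*14|
Area = (1/2)|551 + (-270) + 14|
Area = (1/2)*295 = 147.50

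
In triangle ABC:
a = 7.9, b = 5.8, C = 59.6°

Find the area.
Using A = ½ab·sin(C):
A = ½·7.9·5.8·sin(59.6°) = ½·45.82·0.862514 = 19.76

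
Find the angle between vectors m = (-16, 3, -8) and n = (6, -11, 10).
m·n = -209, |m|² = 329, |n|² = 257
cos θ = -209/√84553 ≈ -0.7188
θ ≈ 136.0°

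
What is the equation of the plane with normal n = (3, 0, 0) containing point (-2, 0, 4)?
d = n·P = (3)(-2) + (0)(0) + (0)(4) = -6
Plane: 3x = -6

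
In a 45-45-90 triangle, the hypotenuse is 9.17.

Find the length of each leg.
In a 45-45-90 triangle, hypotenuse = leg·√2  →  leg = hypotenuse/√2
leg = 9.17/√2 = 6.484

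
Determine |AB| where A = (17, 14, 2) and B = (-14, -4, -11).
d = √[(-31)² + (-18)² + (-13)²] = √1454 = 38.13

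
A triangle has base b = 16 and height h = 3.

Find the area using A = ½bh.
A = ½·16·3 = 24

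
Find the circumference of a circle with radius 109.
Circumference = 2 * pi * r
Circumference = 2 * pi * 109
Circumference = 684.87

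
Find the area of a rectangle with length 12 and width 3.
Area = length * width
Area = 12 * 3
Area = 36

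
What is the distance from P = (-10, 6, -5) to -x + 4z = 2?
d = |(-1)(-10) + 0(6) + 4(-5) - (2)| / √((-1)² + 0² + 4²) = 12/√17 = 2.91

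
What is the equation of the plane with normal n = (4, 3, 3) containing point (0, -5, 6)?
d = n·P = (4)(0) + (3)(-5) + (3)(6) = 3
Plane: 4x + 3y + 3z = 3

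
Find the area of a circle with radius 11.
Area = pi * r²
Area = pi * 11²
Area = pi * 121
Area = 380.13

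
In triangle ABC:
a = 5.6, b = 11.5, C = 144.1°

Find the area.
Using A = ½ab·sin(C):
A = ½·5.6·11.5·sin(144.1°) = ½·64.4·0.586372 = 18.88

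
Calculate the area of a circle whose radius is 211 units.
Area = pi * r²
Area = pi * 211²
Area = pi * 44521
Area = 139866.85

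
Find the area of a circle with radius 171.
Area = pi * r²
Area = pi * 171²
Area = pi * 29241
Area = 91863.31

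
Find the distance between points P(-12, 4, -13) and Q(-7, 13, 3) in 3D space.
d = √[(5)² + (9)² + (16)²] = √362 = 19.03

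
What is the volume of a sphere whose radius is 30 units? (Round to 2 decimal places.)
Volume = (4/3) * pi * r³
Volume = (4/3) * pi * 30³
Volume = (4/3) * pi * 27000
Volume = 113097.34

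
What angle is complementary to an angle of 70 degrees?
Complementary angles sum to 90 degrees.
Other angle = 90 - 70
Other angle = 20 degrees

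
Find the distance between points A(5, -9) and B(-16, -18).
Using the distance formula: d = sqrt((x₂-x₁)² + (y₂-y₁)²)
dx = (-16) - 5 = -21
dy = (-18) - (-9) = -9
d = sqrt((-21)² + (-9)²) = sqrt(441 + 81) = sqrt(522) = 22.85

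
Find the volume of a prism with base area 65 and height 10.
Volume = base area * height
Volume = 65 * 10
Volume = 650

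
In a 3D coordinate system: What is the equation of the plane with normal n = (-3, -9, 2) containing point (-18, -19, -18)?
d = n·P = (-3)(-18) + (-9)(-19) + (2)(-18) = 189
Plane: -3x - 9y + 2z = 189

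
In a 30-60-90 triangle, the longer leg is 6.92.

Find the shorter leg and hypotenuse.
In a 30-60-90 triangle, sides are in ratio 1 : √3 : 2.
Long leg = short leg·√3  →  short leg = 6.92/√3 = 3.995
Hypotenuse = 2·(short leg) = 2·6.92/√3 = 7.991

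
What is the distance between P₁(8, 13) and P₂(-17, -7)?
Using the distance formula: d = sqrt((x₂-x₁)² + (y₂-y₁)²)
dx = (-17) - 8 = -25
dy = (-7) - 13 = -20
d = sqrt((-25)² + (-20)²) = sqrt(625 + 400) = sqrt(1025) = 32.02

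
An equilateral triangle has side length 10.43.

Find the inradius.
For an equilateral triangle, r = s/(2√3) where s is the side.
r = 10.43/(2√3) = 10.43/3.464102 = 3.011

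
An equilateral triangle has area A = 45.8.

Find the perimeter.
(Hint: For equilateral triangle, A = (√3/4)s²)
A = (√3/4)s²  →  s² = 4A/√3 = 4·45.8/√3 = 105.771
s = 10.2845
Perimeter = 3s = 30.85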